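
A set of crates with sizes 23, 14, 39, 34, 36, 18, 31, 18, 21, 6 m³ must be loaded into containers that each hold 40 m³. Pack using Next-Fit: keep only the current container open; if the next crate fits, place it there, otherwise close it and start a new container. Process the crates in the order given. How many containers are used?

Put 23 m³ in container 1; 17 m³ remain.
Put 14 m³ in container 1; 3 m³ remain.
Put 39 m³ in container 2; 1 m³ remain.
Put 34 m³ in container 3; 6 m³ remain.
Put 36 m³ in container 4; 4 m³ remain.
Put 18 m³ in container 5; 22 m³ remain.
Put 31 m³ in container 6; 9 m³ remain.
Put 18 m³ in container 7; 22 m³ remain.
Put 21 m³ in container 7; 1 m³ remain.
Put 6 m³ in container 8; 34 m³ remain.

8 containers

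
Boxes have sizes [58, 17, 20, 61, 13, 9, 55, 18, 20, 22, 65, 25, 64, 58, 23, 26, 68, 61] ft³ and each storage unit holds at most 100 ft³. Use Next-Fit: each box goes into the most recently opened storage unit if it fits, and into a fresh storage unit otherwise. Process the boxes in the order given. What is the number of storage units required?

58 ft³ → storage unit 1 (remaining 42 ft³)
17 ft³ → storage unit 1 (remaining 25 ft³)
20 ft³ → storage unit 1 (remaining 5 ft³)
61 ft³ → storage unit 2 (remaining 39 ft³)
13 ft³ → storage unit 2 (remaining 26 ft³)
9 ft³ → storage unit 2 (remaining 17 ft³)
55 ft³ → storage unit 3 (remaining 45 ft³)
18 ft³ → storage unit 3 (remaining 27 ft³)
20 ft³ → storage unit 3 (remaining 7 ft³)
22 ft³ → storage unit 4 (remaining 78 ft³)
65 ft³ → storage unit 4 (remaining 13 ft³)
25 ft³ → storage unit 5 (remaining 75 ft³)
64 ft³ → storage unit 5 (remaining 11 ft³)
58 ft³ → storage unit 6 (remaining 42 ft³)
23 ft³ → storage unit 6 (remaining 19 ft³)
26 ft³ → storage unit 7 (remaining 74 ft³)
68 ft³ → storage unit 7 (remaining 6 ft³)
61 ft³ → storage unit 8 (remaining 39 ft³)
Final storage units: [58,17,20] [61,13,9] [55,18,20] [22,65] [25,64] [58,23] [26,68] [61].

8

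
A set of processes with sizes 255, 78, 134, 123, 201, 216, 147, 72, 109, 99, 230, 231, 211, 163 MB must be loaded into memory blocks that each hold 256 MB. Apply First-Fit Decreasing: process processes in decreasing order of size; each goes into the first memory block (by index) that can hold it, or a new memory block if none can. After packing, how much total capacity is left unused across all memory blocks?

Sorted descending: 255, 231, 230, 216, 211, 201, 163, 147, 134, 123, 109, 99, 78, 72.
Put 255 MB in memory block 1; 1 MB remain.
Put 231 MB in memory block 2; 25 MB remain.
Put 230 MB in memory block 3; 26 MB remain.
Put 216 MB in memory block 4; 40 MB remain.
Put 211 MB in memory block 5; 45 MB remain.
Put 201 MB in memory block 6; 55 MB remain.
Put 163 MB in memory block 7; 93 MB remain.
Put 147 MB in memory block 8; 109 MB remain.
Put 134 MB in memory block 9; 122 MB remain.
Put 123 MB in memory block 10; 133 MB remain.
Put 109 MB in memory block 8; 0 MB remain.
Put 99 MB in memory block 9; 23 MB remain.
Put 78 MB in memory block 7; 15 MB remain.
Put 72 MB in memory block 10; 61 MB remain.
10 memory blocks × 256 MB = 2560 MB; used 2269 MB; unused 291 MB.

291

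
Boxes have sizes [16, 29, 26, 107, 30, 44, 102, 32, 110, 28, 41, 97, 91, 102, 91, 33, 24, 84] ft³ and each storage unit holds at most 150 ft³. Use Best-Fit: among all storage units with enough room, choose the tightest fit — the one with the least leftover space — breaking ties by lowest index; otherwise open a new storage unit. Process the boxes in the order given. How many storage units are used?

Put 16 ft³ in storage unit 1; 134 ft³ remain.
Put 29 ft³ in storage unit 1; 105 ft³ remain.
Put 26 ft³ in storage unit 1; 79 ft³ remain.
Put 107 ft³ in storage unit 2; 43 ft³ remain.
Put 30 ft³ in storage unit 2; 13 ft³ remain.
Put 44 ft³ in storage unit 1; 35 ft³ remain.
Put 102 ft³ in storage unit 3; 48 ft³ remain.
Put 32 ft³ in storage unit 1; 3 ft³ remain.
Put 110 ft³ in storage unit 4; 40 ft³ remain.
Put 28 ft³ in storage unit 4; 12 ft³ remain.
Put 41 ft³ in storage unit 3; 7 ft³ remain.
Put 97 ft³ in storage unit 5; 53 ft³ remain.
Put 91 ft³ in storage unit 6; 59 ft³ remain.
Put 102 ft³ in storage unit 7; 48 ft³ remain.
Put 91 ft³ in storage unit 8; 59 ft³ remain.
Put 33 ft³ in storage unit 7; 15 ft³ remain.
Put 24 ft³ in storage unit 5; 29 ft³ remain.
Put 84 ft³ in storage unit 9; 66 ft³ remain.

9 storage units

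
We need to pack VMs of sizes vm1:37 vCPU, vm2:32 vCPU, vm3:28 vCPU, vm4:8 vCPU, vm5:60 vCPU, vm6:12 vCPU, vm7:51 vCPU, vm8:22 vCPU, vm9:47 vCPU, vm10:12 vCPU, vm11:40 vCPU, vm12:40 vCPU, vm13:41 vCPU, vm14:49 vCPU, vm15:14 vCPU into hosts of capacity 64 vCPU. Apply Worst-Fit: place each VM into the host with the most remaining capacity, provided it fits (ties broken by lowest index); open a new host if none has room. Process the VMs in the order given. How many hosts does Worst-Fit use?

10

Put vm1 (37 vCPU) in host 1; 27 vCPU remain.
Put vm2 (32 vCPU) in host 2; 32 vCPU remain.
Put vm3 (28 vCPU) in host 2; 4 vCPU remain.
Put vm4 (8 vCPU) in host 1; 19 vCPU remain.
Put vm5 (60 vCPU) in host 3; 4 vCPU remain.
Put vm6 (12 vCPU) in host 1; 7 vCPU remain.
Put vm7 (51 vCPU) in host 4; 13 vCPU remain.
Put vm8 (22 vCPU) in host 5; 42 vCPU remain.
Put vm9 (47 vCPU) in host 6; 17 vCPU remain.
Put vm10 (12 vCPU) in host 5; 30 vCPU remain.
Put vm11 (40 vCPU) in host 7; 24 vCPU remain.
Put vm12 (40 vCPU) in host 8; 24 vCPU remain.
Put vm13 (41 vCPU) in host 9; 23 vCPU remain.
Put vm14 (49 vCPU) in host 10; 15 vCPU remain.
Put vm15 (14 vCPU) in host 5; 16 vCPU remain.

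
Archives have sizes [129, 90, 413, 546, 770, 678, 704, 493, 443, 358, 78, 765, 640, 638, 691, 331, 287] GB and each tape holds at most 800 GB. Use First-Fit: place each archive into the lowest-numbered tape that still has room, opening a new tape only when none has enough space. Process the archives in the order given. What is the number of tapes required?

12

tape 1: place 129 GB, 671 GB left
tape 1: place 90 GB, 581 GB left
tape 1: place 413 GB, 168 GB left
tape 2: place 546 GB, 254 GB left
tape 3: place 770 GB, 30 GB left
tape 4: place 678 GB, 122 GB left
tape 5: place 704 GB, 96 GB left
tape 6: place 493 GB, 307 GB left
tape 7: place 443 GB, 357 GB left
tape 8: place 358 GB, 442 GB left
tape 1: place 78 GB, 90 GB left
tape 9: place 765 GB, 35 GB left
tape 10: place 640 GB, 160 GB left
tape 11: place 638 GB, 162 GB left
tape 12: place 691 GB, 109 GB left
tape 7: place 331 GB, 26 GB left
tape 6: place 287 GB, 20 GB left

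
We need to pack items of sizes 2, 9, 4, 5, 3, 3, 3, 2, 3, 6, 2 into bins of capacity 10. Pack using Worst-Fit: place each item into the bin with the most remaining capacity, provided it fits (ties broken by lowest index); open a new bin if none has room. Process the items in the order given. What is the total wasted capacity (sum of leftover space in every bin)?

2 → bin 1 (remaining 8)
9 → bin 2 (remaining 1)
4 → bin 1 (remaining 4)
5 → bin 3 (remaining 5)
3 → bin 3 (remaining 2)
3 → bin 1 (remaining 1)
3 → bin 4 (remaining 7)
2 → bin 4 (remaining 5)
3 → bin 4 (remaining 2)
6 → bin 5 (remaining 4)
2 → bin 5 (remaining 2)
5 bins × 10 = 50; used 42; unused 8.

8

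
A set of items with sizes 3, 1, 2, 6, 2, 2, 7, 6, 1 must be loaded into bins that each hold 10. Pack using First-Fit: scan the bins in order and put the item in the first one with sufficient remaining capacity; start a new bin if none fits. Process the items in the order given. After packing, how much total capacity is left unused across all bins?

10

bin 1: place 3, 7 left
bin 1: place 1, 6 left
bin 1: place 2, 4 left
bin 2: place 6, 4 left
bin 1: place 2, 2 left
bin 1: place 2, 0 left
bin 3: place 7, 3 left
bin 4: place 6, 4 left
bin 2: place 1, 3 left
4 bins × 10 = 40; used 30; unused 10.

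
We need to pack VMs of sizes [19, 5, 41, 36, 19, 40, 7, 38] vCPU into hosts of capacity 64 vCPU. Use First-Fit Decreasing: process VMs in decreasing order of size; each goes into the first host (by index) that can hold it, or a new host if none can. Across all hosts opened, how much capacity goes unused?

51

Sorted descending: 41, 40, 38, 36, 19, 19, 7, 5.
host 1: place 41 vCPU, 23 vCPU left
host 2: place 40 vCPU, 24 vCPU left
host 3: place 38 vCPU, 26 vCPU left
host 4: place 36 vCPU, 28 vCPU left
host 1: place 19 vCPU, 4 vCPU left
host 2: place 19 vCPU, 5 vCPU left
host 3: place 7 vCPU, 19 vCPU left
host 2: place 5 vCPU, 0 vCPU left
4 hosts × 64 vCPU = 256 vCPU; used 205 vCPU; unused 51 vCPU.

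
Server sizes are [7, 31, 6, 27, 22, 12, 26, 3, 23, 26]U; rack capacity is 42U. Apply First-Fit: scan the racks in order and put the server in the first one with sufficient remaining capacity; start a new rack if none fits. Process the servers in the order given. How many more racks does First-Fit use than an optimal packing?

0

First-Fit: [7,31,3] [6,27] [22,12] [26] [23] [26] → 6 racks.
6 servers exceed 21U (half the capacity), and no two of those can share a rack, so at least 6 racks are needed.
So 6 is already optimal.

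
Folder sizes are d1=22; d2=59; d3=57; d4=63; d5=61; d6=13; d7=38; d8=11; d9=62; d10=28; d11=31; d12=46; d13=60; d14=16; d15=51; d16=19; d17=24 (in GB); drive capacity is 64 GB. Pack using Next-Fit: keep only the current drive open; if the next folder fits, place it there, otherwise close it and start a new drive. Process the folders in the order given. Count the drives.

13 drives

Put d1 (22 GB) in drive 1; 42 GB remain.
Put d2 (59 GB) in drive 2; 5 GB remain.
Put d3 (57 GB) in drive 3; 7 GB remain.
Put d4 (63 GB) in drive 4; 1 GB remain.
Put d5 (61 GB) in drive 5; 3 GB remain.
Put d6 (13 GB) in drive 6; 51 GB remain.
Put d7 (38 GB) in drive 6; 13 GB remain.
Put d8 (11 GB) in drive 6; 2 GB remain.
Put d9 (62 GB) in drive 7; 2 GB remain.
Put d10 (28 GB) in drive 8; 36 GB remain.
Put d11 (31 GB) in drive 8; 5 GB remain.
Put d12 (46 GB) in drive 9; 18 GB remain.
Put d13 (60 GB) in drive 10; 4 GB remain.
Put d14 (16 GB) in drive 11; 48 GB remain.
Put d15 (51 GB) in drive 12; 13 GB remain.
Put d16 (19 GB) in drive 13; 45 GB remain.
Put d17 (24 GB) in drive 13; 21 GB remain.
Final drives: [22] [59] [57] [63] [61] [13,38,11] [62] [28,31] [46] [60] [16] [51] [19,24].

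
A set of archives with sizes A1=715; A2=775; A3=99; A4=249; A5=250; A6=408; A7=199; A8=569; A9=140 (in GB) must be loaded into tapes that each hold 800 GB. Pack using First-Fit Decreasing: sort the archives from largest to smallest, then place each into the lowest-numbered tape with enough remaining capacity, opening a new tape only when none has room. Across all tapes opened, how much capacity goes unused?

Sorted descending: 775, 715, 569, 408, 250, 249, 199, 140, 99.
775 GB → tape 1 (remaining 25 GB)
715 GB → tape 2 (remaining 85 GB)
569 GB → tape 3 (remaining 231 GB)
408 GB → tape 4 (remaining 392 GB)
250 GB → tape 4 (remaining 142 GB)
249 GB → tape 5 (remaining 551 GB)
199 GB → tape 3 (remaining 32 GB)
140 GB → tape 4 (remaining 2 GB)
99 GB → tape 5 (remaining 452 GB)
5 tapes × 800 GB = 4000 GB; used 3404 GB; unused 596 GB.

596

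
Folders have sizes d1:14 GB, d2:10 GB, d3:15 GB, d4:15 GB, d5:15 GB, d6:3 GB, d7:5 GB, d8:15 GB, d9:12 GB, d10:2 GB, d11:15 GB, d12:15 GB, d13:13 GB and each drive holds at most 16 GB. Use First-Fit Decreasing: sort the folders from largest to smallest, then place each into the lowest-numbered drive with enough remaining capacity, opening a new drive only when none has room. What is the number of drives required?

10 drives

Sorted descending: 15, 15, 15, 15, 15, 15, 14, 13, 12, 10, 5, 3, 2.
Put 15 GB in drive 1; 1 GB remain.
Put 15 GB in drive 2; 1 GB remain.
Put 15 GB in drive 3; 1 GB remain.
Put 15 GB in drive 4; 1 GB remain.
Put 15 GB in drive 5; 1 GB remain.
Put 15 GB in drive 6; 1 GB remain.
Put 14 GB in drive 7; 2 GB remain.
Put 13 GB in drive 8; 3 GB remain.
Put 12 GB in drive 9; 4 GB remain.
Put 10 GB in drive 10; 6 GB remain.
Put 5 GB in drive 10; 1 GB remain.
Put 3 GB in drive 8; 0 GB remain.
Put 2 GB in drive 7; 0 GB remain.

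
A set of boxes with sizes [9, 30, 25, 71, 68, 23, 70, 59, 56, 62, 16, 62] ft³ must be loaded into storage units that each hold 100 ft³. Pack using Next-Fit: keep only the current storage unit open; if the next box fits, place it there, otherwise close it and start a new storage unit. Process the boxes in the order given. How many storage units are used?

9 ft³ → storage unit 1 (remaining 91 ft³)
30 ft³ → storage unit 1 (remaining 61 ft³)
25 ft³ → storage unit 1 (remaining 36 ft³)
71 ft³ → storage unit 2 (remaining 29 ft³)
68 ft³ → storage unit 3 (remaining 32 ft³)
23 ft³ → storage unit 3 (remaining 9 ft³)
70 ft³ → storage unit 4 (remaining 30 ft³)
59 ft³ → storage unit 5 (remaining 41 ft³)
56 ft³ → storage unit 6 (remaining 44 ft³)
62 ft³ → storage unit 7 (remaining 38 ft³)
16 ft³ → storage unit 7 (remaining 22 ft³)
62 ft³ → storage unit 8 (remaining 38 ft³)

8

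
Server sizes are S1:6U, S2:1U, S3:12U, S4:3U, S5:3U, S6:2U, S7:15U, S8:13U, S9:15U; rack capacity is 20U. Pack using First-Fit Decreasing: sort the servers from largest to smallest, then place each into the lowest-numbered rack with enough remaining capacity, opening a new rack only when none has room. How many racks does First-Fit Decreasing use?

Sorted descending: 15, 15, 13, 12, 6, 3, 3, 2, 1.
15U → rack 1 (remaining 5U)
15U → rack 2 (remaining 5U)
13U → rack 3 (remaining 7U)
12U → rack 4 (remaining 8U)
6U → rack 3 (remaining 1U)
3U → rack 1 (remaining 2U)
3U → rack 2 (remaining 2U)
2U → rack 1 (remaining 0U)
1U → rack 2 (remaining 1U)
Final racks: [15,3,2] [15,3,1] [13,6] [12].

4 racks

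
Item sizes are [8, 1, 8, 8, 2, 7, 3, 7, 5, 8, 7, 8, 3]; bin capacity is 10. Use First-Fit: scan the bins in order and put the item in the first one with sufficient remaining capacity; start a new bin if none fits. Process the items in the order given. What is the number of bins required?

9

8 → bin 1 (remaining 2)
1 → bin 1 (remaining 1)
8 → bin 2 (remaining 2)
8 → bin 3 (remaining 2)
2 → bin 2 (remaining 0)
7 → bin 4 (remaining 3)
3 → bin 4 (remaining 0)
7 → bin 5 (remaining 3)
5 → bin 6 (remaining 5)
8 → bin 7 (remaining 2)
7 → bin 8 (remaining 3)
8 → bin 9 (remaining 2)
3 → bin 5 (remaining 0)
Final bins: [8,1] [8,2] [8] [7,3] [7,3] [5] [8] [7] [8].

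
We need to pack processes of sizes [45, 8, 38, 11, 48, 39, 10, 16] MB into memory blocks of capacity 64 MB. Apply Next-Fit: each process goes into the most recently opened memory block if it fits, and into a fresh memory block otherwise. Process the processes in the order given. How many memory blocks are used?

45 MB → memory block 1 (remaining 19 MB)
8 MB → memory block 1 (remaining 11 MB)
38 MB → memory block 2 (remaining 26 MB)
11 MB → memory block 2 (remaining 15 MB)
48 MB → memory block 3 (remaining 16 MB)
39 MB → memory block 4 (remaining 25 MB)
10 MB → memory block 4 (remaining 15 MB)
16 MB → memory block 5 (remaining 48 MB)

5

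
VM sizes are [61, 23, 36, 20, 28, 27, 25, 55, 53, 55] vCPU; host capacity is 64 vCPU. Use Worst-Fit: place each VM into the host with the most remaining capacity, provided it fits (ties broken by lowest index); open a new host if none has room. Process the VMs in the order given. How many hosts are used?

7 hosts

host 1: place 61 vCPU, 3 vCPU left
host 2: place 23 vCPU, 41 vCPU left
host 2: place 36 vCPU, 5 vCPU left
host 3: place 20 vCPU, 44 vCPU left
host 3: place 28 vCPU, 16 vCPU left
host 4: place 27 vCPU, 37 vCPU left
host 4: place 25 vCPU, 12 vCPU left
host 5: place 55 vCPU, 9 vCPU left
host 6: place 53 vCPU, 11 vCPU left
host 7: place 55 vCPU, 9 vCPU left
Final hosts: [61] [23,36] [20,28] [27,25] [55] [53] [55].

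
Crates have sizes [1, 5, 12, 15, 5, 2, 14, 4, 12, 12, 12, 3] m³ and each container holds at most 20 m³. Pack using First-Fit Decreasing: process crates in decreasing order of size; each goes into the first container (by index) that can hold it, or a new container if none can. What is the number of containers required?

6 containers

Sorted descending: 15, 14, 12, 12, 12, 12, 5, 5, 4, 3, 2, 1.
container 1: place 15 m³, 5 m³ left
container 2: place 14 m³, 6 m³ left
container 3: place 12 m³, 8 m³ left
container 4: place 12 m³, 8 m³ left
container 5: place 12 m³, 8 m³ left
container 6: place 12 m³, 8 m³ left
container 1: place 5 m³, 0 m³ left
container 2: place 5 m³, 1 m³ left
container 3: place 4 m³, 4 m³ left
container 3: place 3 m³, 1 m³ left
container 4: place 2 m³, 6 m³ left
container 2: place 1 m³, 0 m³ left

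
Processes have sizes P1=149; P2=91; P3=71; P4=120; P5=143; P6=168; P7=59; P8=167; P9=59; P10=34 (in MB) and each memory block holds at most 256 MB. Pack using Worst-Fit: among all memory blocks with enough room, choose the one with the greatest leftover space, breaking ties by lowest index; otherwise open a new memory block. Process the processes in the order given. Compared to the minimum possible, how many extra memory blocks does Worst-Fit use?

0

Worst-Fit: [149,91] [71,120] [143,59] [168,34] [167,59] → 5 memory blocks.
Total size 1061 MB; any packing needs at least ⌈1061/256⌉ = 5 memory blocks.
So 5 is already optimal.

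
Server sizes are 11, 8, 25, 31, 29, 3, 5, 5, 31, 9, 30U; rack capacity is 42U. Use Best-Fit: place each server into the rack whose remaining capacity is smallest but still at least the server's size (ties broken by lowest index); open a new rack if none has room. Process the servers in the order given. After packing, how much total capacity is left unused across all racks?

65

11U → rack 1 (remaining 31U)
8U → rack 1 (remaining 23U)
25U → rack 2 (remaining 17U)
31U → rack 3 (remaining 11U)
29U → rack 4 (remaining 13U)
3U → rack 3 (remaining 8U)
5U → rack 3 (remaining 3U)
5U → rack 4 (remaining 8U)
31U → rack 5 (remaining 11U)
9U → rack 5 (remaining 2U)
30U → rack 6 (remaining 12U)
6 racks × 42U = 252U; used 187U; unused 65U.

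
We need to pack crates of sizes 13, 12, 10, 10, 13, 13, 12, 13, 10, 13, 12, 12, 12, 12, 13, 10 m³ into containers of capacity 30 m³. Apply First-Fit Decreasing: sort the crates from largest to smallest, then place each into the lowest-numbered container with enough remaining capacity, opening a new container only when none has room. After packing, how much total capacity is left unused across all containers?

Sorted descending: 13, 13, 13, 13, 13, 13, 12, 12, 12, 12, 12, 12, 10, 10, 10, 10.
container 1: place 13 m³, 17 m³ left
container 1: place 13 m³, 4 m³ left
container 2: place 13 m³, 17 m³ left
container 2: place 13 m³, 4 m³ left
container 3: place 13 m³, 17 m³ left
container 3: place 13 m³, 4 m³ left
container 4: place 12 m³, 18 m³ left
container 4: place 12 m³, 6 m³ left
container 5: place 12 m³, 18 m³ left
container 5: place 12 m³, 6 m³ left
container 6: place 12 m³, 18 m³ left
container 6: place 12 m³, 6 m³ left
container 7: place 10 m³, 20 m³ left
container 7: place 10 m³, 10 m³ left
container 7: place 10 m³, 0 m³ left
container 8: place 10 m³, 20 m³ left
8 containers × 30 m³ = 240 m³; used 190 m³; unused 50 m³.

50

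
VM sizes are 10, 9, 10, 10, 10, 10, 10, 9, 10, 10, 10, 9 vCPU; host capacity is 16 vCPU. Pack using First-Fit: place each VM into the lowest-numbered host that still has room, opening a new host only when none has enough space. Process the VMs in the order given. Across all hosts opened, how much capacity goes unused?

10 vCPU → host 1 (remaining 6 vCPU)
9 vCPU → host 2 (remaining 7 vCPU)
10 vCPU → host 3 (remaining 6 vCPU)
10 vCPU → host 4 (remaining 6 vCPU)
10 vCPU → host 5 (remaining 6 vCPU)
10 vCPU → host 6 (remaining 6 vCPU)
10 vCPU → host 7 (remaining 6 vCPU)
9 vCPU → host 8 (remaining 7 vCPU)
10 vCPU → host 9 (remaining 6 vCPU)
10 vCPU → host 10 (remaining 6 vCPU)
10 vCPU → host 11 (remaining 6 vCPU)
9 vCPU → host 12 (remaining 7 vCPU)
12 hosts × 16 vCPU = 192 vCPU; used 117 vCPU; unused 75 vCPU.

75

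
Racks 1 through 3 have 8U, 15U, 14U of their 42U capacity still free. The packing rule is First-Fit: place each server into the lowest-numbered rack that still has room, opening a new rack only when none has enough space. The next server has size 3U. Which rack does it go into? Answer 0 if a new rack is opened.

Racks with room: rack 1 (8U), rack 2 (15U), rack 3 (14U).
The first with room is rack 1.

1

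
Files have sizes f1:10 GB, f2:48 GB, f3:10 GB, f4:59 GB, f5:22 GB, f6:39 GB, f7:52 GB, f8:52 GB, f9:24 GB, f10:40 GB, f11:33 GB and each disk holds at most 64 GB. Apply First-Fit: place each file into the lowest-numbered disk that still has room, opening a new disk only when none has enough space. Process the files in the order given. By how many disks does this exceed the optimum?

First-Fit: [10,48] [10,22,24] [59] [39] [52] [52] [40] [33] → 8 disks.
Total size 389 GB; any packing needs at least ⌈389/64⌉ = 7 disks.
An optimal packing achieves that bound: [59] [52,10] [52,10] [48] [40,24] [39,22] [33] → 7 disks.
Excess: 8 − 7 = 1.

1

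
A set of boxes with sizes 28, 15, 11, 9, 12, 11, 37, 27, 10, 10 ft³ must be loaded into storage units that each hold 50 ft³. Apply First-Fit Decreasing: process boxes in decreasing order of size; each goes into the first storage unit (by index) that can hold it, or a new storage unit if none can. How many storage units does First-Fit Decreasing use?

Sorted descending: 37, 28, 27, 15, 12, 11, 11, 10, 10, 9.
storage unit 1: place 37 ft³, 13 ft³ left
storage unit 2: place 28 ft³, 22 ft³ left
storage unit 3: place 27 ft³, 23 ft³ left
storage unit 2: place 15 ft³, 7 ft³ left
storage unit 1: place 12 ft³, 1 ft³ left
storage unit 3: place 11 ft³, 12 ft³ left
storage unit 3: place 11 ft³, 1 ft³ left
storage unit 4: place 10 ft³, 40 ft³ left
storage unit 4: place 10 ft³, 30 ft³ left
storage unit 4: place 9 ft³, 21 ft³ left
Final storage units: [37,12] [28,15] [27,11,11] [10,10,9].

4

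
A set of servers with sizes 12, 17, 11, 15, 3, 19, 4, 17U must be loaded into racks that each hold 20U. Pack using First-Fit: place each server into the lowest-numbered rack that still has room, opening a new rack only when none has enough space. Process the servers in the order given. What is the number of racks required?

6 racks

12U → rack 1 (remaining 8U)
17U → rack 2 (remaining 3U)
11U → rack 3 (remaining 9U)
15U → rack 4 (remaining 5U)
3U → rack 1 (remaining 5U)
19U → rack 5 (remaining 1U)
4U → rack 1 (remaining 1U)
17U → rack 6 (remaining 3U)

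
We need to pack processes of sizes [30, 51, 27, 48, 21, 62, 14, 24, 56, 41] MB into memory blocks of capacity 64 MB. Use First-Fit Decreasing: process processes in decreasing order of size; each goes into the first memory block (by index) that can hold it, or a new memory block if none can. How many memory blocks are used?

Sorted descending: 62, 56, 51, 48, 41, 30, 27, 24, 21, 14.
Put 62 MB in memory block 1; 2 MB remain.
Put 56 MB in memory block 2; 8 MB remain.
Put 51 MB in memory block 3; 13 MB remain.
Put 48 MB in memory block 4; 16 MB remain.
Put 41 MB in memory block 5; 23 MB remain.
Put 30 MB in memory block 6; 34 MB remain.
Put 27 MB in memory block 6; 7 MB remain.
Put 24 MB in memory block 7; 40 MB remain.
Put 21 MB in memory block 5; 2 MB remain.
Put 14 MB in memory block 4; 2 MB remain.

7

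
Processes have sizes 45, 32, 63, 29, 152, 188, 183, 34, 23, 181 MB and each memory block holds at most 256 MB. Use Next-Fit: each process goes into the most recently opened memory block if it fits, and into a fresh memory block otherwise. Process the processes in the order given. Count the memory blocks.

5 memory blocks

45 MB → memory block 1 (remaining 211 MB)
32 MB → memory block 1 (remaining 179 MB)
63 MB → memory block 1 (remaining 116 MB)
29 MB → memory block 1 (remaining 87 MB)
152 MB → memory block 2 (remaining 104 MB)
188 MB → memory block 3 (remaining 68 MB)
183 MB → memory block 4 (remaining 73 MB)
34 MB → memory block 4 (remaining 39 MB)
23 MB → memory block 4 (remaining 16 MB)
181 MB → memory block 5 (remaining 75 MB)
Final memory blocks: [45,32,63,29] [152] [188] [183,34,23] [181].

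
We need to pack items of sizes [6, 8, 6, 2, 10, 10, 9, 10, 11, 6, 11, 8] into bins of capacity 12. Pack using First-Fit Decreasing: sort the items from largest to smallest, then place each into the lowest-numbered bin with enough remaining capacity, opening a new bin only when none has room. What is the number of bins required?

10 bins

Sorted descending: 11, 11, 10, 10, 10, 9, 8, 8, 6, 6, 6, 2.
11 → bin 1 (remaining 1)
11 → bin 2 (remaining 1)
10 → bin 3 (remaining 2)
10 → bin 4 (remaining 2)
10 → bin 5 (remaining 2)
9 → bin 6 (remaining 3)
8 → bin 7 (remaining 4)
8 → bin 8 (remaining 4)
6 → bin 9 (remaining 6)
6 → bin 9 (remaining 0)
6 → bin 10 (remaining 6)
2 → bin 3 (remaining 0)
Final bins: [11] [11] [10,2] [10] [10] [9] [8] [8] [6,6] [6].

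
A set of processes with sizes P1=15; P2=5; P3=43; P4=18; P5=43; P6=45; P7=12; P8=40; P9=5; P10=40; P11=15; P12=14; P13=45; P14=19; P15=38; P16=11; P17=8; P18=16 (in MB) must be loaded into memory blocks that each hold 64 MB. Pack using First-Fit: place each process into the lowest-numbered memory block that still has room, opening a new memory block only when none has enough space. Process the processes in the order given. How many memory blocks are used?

8

P1 (15 MB) → memory block 1 (remaining 49 MB)
P2 (5 MB) → memory block 1 (remaining 44 MB)
P3 (43 MB) → memory block 1 (remaining 1 MB)
P4 (18 MB) → memory block 2 (remaining 46 MB)
P5 (43 MB) → memory block 2 (remaining 3 MB)
P6 (45 MB) → memory block 3 (remaining 19 MB)
P7 (12 MB) → memory block 3 (remaining 7 MB)
P8 (40 MB) → memory block 4 (remaining 24 MB)
P9 (5 MB) → memory block 3 (remaining 2 MB)
P10 (40 MB) → memory block 5 (remaining 24 MB)
P11 (15 MB) → memory block 4 (remaining 9 MB)
P12 (14 MB) → memory block 5 (remaining 10 MB)
P13 (45 MB) → memory block 6 (remaining 19 MB)
P14 (19 MB) → memory block 6 (remaining 0 MB)
P15 (38 MB) → memory block 7 (remaining 26 MB)
P16 (11 MB) → memory block 7 (remaining 15 MB)
P17 (8 MB) → memory block 4 (remaining 1 MB)
P18 (16 MB) → memory block 8 (remaining 48 MB)
Final memory blocks: [15,5,43] [18,43] [45,12,5] [40,15,8] [40,14] [45,19] [38,11] [16].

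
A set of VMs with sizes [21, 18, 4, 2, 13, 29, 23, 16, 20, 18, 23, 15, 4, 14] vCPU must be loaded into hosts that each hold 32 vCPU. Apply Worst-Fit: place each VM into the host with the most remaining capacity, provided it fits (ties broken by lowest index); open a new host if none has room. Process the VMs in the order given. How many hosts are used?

Put 21 vCPU in host 1; 11 vCPU remain.
Put 18 vCPU in host 2; 14 vCPU remain.
Put 4 vCPU in host 2; 10 vCPU remain.
Put 2 vCPU in host 1; 9 vCPU remain.
Put 13 vCPU in host 3; 19 vCPU remain.
Put 29 vCPU in host 4; 3 vCPU remain.
Put 23 vCPU in host 5; 9 vCPU remain.
Put 16 vCPU in host 3; 3 vCPU remain.
Put 20 vCPU in host 6; 12 vCPU remain.
Put 18 vCPU in host 7; 14 vCPU remain.
Put 23 vCPU in host 8; 9 vCPU remain.
Put 15 vCPU in host 9; 17 vCPU remain.
Put 4 vCPU in host 9; 13 vCPU remain.
Put 14 vCPU in host 7; 0 vCPU remain.

9 hosts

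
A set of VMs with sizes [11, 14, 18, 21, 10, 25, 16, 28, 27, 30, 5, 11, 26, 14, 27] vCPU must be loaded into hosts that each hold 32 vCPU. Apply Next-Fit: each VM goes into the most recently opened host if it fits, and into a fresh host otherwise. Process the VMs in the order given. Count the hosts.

12 hosts

host 1: place 11 vCPU, 21 vCPU left
host 1: place 14 vCPU, 7 vCPU left
host 2: place 18 vCPU, 14 vCPU left
host 3: place 21 vCPU, 11 vCPU left
host 3: place 10 vCPU, 1 vCPU left
host 4: place 25 vCPU, 7 vCPU left
host 5: place 16 vCPU, 16 vCPU left
host 6: place 28 vCPU, 4 vCPU left
host 7: place 27 vCPU, 5 vCPU left
host 8: place 30 vCPU, 2 vCPU left
host 9: place 5 vCPU, 27 vCPU left
host 9: place 11 vCPU, 16 vCPU left
host 10: place 26 vCPU, 6 vCPU left
host 11: place 14 vCPU, 18 vCPU left
host 12: place 27 vCPU, 5 vCPU left
Final hosts: [11,14] [18] [21,10] [25] [16] [28] [27] [30] [5,11] [26] [14] [27].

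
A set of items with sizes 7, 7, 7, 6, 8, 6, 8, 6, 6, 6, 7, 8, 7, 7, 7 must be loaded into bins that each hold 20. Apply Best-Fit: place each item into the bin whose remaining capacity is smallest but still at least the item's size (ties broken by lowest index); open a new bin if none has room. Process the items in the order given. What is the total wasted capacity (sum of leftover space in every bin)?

bin 1: place 7, 13 left
bin 1: place 7, 6 left
bin 2: place 7, 13 left
bin 1: place 6, 0 left
bin 2: place 8, 5 left
bin 3: place 6, 14 left
bin 3: place 8, 6 left
bin 3: place 6, 0 left
bin 4: place 6, 14 left
bin 4: place 6, 8 left
bin 4: place 7, 1 left
bin 5: place 8, 12 left
bin 5: place 7, 5 left
bin 6: place 7, 13 left
bin 6: place 7, 6 left
6 bins × 20 = 120; used 103; unused 17.

17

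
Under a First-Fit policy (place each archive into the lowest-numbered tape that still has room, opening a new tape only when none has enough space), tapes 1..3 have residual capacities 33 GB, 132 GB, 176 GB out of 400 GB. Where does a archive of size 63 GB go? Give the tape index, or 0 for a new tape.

2

Tapes with room: tape 2 (132 GB), tape 3 (176 GB).
The first with room is tape 2.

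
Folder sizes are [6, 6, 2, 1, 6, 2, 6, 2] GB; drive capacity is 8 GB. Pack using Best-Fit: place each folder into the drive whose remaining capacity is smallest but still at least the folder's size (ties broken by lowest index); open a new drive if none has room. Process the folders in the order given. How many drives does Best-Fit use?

4

Put 6 GB in drive 1; 2 GB remain.
Put 6 GB in drive 2; 2 GB remain.
Put 2 GB in drive 1; 0 GB remain.
Put 1 GB in drive 2; 1 GB remain.
Put 6 GB in drive 3; 2 GB remain.
Put 2 GB in drive 3; 0 GB remain.
Put 6 GB in drive 4; 2 GB remain.
Put 2 GB in drive 4; 0 GB remain.
Final drives: [6,2] [6,1] [6,2] [6,2].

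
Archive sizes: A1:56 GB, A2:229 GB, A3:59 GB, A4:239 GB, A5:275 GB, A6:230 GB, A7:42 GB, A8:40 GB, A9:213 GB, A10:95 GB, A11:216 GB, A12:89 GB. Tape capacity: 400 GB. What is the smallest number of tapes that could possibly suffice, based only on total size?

5

Total size = 56 + 229 + 59 + 239 + 275 + 230 + 42 + 40 + 213 + 95 + 216 + 89 = 1783 GB.
⌈1783 / 400⌉ = 5.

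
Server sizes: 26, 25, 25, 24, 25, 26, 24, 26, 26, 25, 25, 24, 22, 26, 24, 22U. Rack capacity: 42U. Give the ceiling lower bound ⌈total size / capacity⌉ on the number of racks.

10 racks

Total size = 26 + 25 + 25 + 24 + 25 + 26 + 24 + 26 + 26 + 25 + 25 + 24 + 22 + 26 + 24 + 22 = 395U.
⌈395 / 42⌉ = 10.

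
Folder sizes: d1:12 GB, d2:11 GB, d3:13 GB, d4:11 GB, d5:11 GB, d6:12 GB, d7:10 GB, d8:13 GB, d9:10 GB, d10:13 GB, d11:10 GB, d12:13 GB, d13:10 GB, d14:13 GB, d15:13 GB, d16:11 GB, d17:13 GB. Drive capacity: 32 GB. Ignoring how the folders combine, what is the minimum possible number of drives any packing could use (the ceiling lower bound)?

7 drives

Total size = 12 + 11 + 13 + 11 + 11 + 12 + 10 + 13 + 10 + 13 + 10 + 13 + 10 + 13 + 13 + 11 + 13 = 199 GB.
⌈199 / 32⌉ = 7.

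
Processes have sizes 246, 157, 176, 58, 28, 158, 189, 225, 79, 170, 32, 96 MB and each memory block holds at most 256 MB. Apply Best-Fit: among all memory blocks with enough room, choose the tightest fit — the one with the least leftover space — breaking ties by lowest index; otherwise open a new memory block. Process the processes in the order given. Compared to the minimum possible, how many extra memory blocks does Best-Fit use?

Best-Fit: [246] [157,28] [176,58] [158,79] [189,32] [225] [170] [96] → 8 memory blocks.
Total size 1614 MB; any packing needs at least ⌈1614/256⌉ = 7 memory blocks.
An optimal packing achieves that bound: [246] [225,28] [189,58] [176,79] [170,32] [158,96] [157] → 7 memory blocks.
Excess: 8 − 7 = 1.

1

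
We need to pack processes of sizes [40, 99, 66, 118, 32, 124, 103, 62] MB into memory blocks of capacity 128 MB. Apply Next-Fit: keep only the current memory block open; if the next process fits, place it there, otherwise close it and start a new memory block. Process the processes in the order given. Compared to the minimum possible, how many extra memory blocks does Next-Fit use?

2

Next-Fit: [40] [99] [66] [118] [32] [124] [103] [62] → 8 memory blocks.
Total size 644 MB; any packing needs at least ⌈644/128⌉ = 6 memory blocks.
An optimal packing achieves that bound: [124] [118] [103] [99] [66,62] [40,32] → 6 memory blocks.
Excess: 8 − 6 = 2.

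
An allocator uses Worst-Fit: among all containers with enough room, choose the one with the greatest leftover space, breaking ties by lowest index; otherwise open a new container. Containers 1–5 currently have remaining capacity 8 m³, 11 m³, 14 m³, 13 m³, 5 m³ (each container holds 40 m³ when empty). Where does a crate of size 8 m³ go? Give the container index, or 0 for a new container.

Containers with room: container 1 (8 m³), container 2 (11 m³), container 3 (14 m³), container 4 (13 m³).
Most room is container 3 with 14 m³ free.

3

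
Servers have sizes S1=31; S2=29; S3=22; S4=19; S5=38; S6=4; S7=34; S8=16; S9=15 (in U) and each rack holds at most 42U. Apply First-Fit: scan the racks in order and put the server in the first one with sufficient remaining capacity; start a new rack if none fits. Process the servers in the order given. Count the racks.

S1 (31U) → rack 1 (remaining 11U)
S2 (29U) → rack 2 (remaining 13U)
S3 (22U) → rack 3 (remaining 20U)
S4 (19U) → rack 3 (remaining 1U)
S5 (38U) → rack 4 (remaining 4U)
S6 (4U) → rack 1 (remaining 7U)
S7 (34U) → rack 5 (remaining 8U)
S8 (16U) → rack 6 (remaining 26U)
S9 (15U) → rack 6 (remaining 11U)

6 racks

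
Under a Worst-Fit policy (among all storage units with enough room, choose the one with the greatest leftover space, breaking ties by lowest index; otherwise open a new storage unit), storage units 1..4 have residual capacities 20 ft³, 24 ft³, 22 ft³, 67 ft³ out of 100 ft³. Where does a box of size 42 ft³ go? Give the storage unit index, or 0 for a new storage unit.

4

Storage units with room: storage unit 4 (67 ft³).
Most room is storage unit 4 with 67 ft³ free.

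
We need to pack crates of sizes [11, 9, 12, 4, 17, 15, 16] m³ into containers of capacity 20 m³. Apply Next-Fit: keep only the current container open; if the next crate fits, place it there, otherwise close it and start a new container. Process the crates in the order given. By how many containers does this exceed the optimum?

Next-Fit: [11,9] [12,4] [17] [15] [16] → 5 containers.
Total size 84 m³; any packing needs at least ⌈84/20⌉ = 5 containers.
So 5 is already optimal.

0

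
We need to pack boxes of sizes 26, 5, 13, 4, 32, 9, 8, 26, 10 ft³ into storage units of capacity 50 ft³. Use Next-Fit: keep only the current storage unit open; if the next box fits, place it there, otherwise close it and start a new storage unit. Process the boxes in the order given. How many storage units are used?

3

storage unit 1: place 26 ft³, 24 ft³ left
storage unit 1: place 5 ft³, 19 ft³ left
storage unit 1: place 13 ft³, 6 ft³ left
storage unit 1: place 4 ft³, 2 ft³ left
storage unit 2: place 32 ft³, 18 ft³ left
storage unit 2: place 9 ft³, 9 ft³ left
storage unit 2: place 8 ft³, 1 ft³ left
storage unit 3: place 26 ft³, 24 ft³ left
storage unit 3: place 10 ft³, 14 ft³ left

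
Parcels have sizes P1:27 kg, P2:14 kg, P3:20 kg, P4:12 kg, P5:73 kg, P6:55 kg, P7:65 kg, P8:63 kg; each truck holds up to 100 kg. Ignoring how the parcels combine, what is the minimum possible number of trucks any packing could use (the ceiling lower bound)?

Total size = 27 + 14 + 20 + 12 + 73 + 55 + 65 + 63 = 329 kg.
⌈329 / 100⌉ = 4.

4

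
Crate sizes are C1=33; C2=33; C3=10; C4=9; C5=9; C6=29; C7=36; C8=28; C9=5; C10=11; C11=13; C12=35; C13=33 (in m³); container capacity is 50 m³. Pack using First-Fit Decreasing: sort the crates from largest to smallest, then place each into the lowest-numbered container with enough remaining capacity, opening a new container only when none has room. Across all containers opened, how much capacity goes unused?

66

Sorted descending: 36, 35, 33, 33, 33, 29, 28, 13, 11, 10, 9, 9, 5.
36 m³ → container 1 (remaining 14 m³)
35 m³ → container 2 (remaining 15 m³)
33 m³ → container 3 (remaining 17 m³)
33 m³ → container 4 (remaining 17 m³)
33 m³ → container 5 (remaining 17 m³)
29 m³ → container 6 (remaining 21 m³)
28 m³ → container 7 (remaining 22 m³)
13 m³ → container 1 (remaining 1 m³)
11 m³ → container 2 (remaining 4 m³)
10 m³ → container 3 (remaining 7 m³)
9 m³ → container 4 (remaining 8 m³)
9 m³ → container 5 (remaining 8 m³)
5 m³ → container 3 (remaining 2 m³)
7 containers × 50 m³ = 350 m³; used 284 m³; unused 66 m³.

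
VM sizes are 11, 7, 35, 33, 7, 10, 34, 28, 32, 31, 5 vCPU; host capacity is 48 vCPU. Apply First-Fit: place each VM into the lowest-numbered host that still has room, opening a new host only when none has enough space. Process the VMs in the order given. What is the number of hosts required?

Put 11 vCPU in host 1; 37 vCPU remain.
Put 7 vCPU in host 1; 30 vCPU remain.
Put 35 vCPU in host 2; 13 vCPU remain.
Put 33 vCPU in host 3; 15 vCPU remain.
Put 7 vCPU in host 1; 23 vCPU remain.
Put 10 vCPU in host 1; 13 vCPU remain.
Put 34 vCPU in host 4; 14 vCPU remain.
Put 28 vCPU in host 5; 20 vCPU remain.
Put 32 vCPU in host 6; 16 vCPU remain.
Put 31 vCPU in host 7; 17 vCPU remain.
Put 5 vCPU in host 1; 8 vCPU remain.

7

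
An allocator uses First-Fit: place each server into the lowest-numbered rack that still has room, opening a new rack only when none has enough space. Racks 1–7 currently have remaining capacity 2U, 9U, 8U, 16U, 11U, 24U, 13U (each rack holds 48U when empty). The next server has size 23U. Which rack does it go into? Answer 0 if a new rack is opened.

6

Racks with room: rack 6 (24U).
The first with room is rack 6.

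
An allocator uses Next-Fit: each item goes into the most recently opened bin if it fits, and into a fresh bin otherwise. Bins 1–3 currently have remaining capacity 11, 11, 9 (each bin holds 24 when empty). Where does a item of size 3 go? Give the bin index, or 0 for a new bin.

Next-Fit only looks at bin 3, which has 9 free.
3 fits there.

3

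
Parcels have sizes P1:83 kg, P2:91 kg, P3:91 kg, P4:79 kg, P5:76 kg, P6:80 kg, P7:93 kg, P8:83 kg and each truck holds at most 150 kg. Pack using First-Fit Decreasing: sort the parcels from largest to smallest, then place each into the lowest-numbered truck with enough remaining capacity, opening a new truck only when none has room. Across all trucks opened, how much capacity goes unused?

Sorted descending: 93, 91, 91, 83, 83, 80, 79, 76.
Put 93 kg in truck 1; 57 kg remain.
Put 91 kg in truck 2; 59 kg remain.
Put 91 kg in truck 3; 59 kg remain.
Put 83 kg in truck 4; 67 kg remain.
Put 83 kg in truck 5; 67 kg remain.
Put 80 kg in truck 6; 70 kg remain.
Put 79 kg in truck 7; 71 kg remain.
Put 76 kg in truck 8; 74 kg remain.
8 trucks × 150 kg = 1200 kg; used 676 kg; unused 524 kg.

524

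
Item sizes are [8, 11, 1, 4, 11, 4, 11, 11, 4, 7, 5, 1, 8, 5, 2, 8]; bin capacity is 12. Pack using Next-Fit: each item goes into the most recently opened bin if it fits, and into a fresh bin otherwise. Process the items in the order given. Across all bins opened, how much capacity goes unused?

Put 8 in bin 1; 4 remain.
Put 11 in bin 2; 1 remain.
Put 1 in bin 2; 0 remain.
Put 4 in bin 3; 8 remain.
Put 11 in bin 4; 1 remain.
Put 4 in bin 5; 8 remain.
Put 11 in bin 6; 1 remain.
Put 11 in bin 7; 1 remain.
Put 4 in bin 8; 8 remain.
Put 7 in bin 8; 1 remain.
Put 5 in bin 9; 7 remain.
Put 1 in bin 9; 6 remain.
Put 8 in bin 10; 4 remain.
Put 5 in bin 11; 7 remain.
Put 2 in bin 11; 5 remain.
Put 8 in bin 12; 4 remain.
12 bins × 12 = 144; used 101; unused 43.

43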